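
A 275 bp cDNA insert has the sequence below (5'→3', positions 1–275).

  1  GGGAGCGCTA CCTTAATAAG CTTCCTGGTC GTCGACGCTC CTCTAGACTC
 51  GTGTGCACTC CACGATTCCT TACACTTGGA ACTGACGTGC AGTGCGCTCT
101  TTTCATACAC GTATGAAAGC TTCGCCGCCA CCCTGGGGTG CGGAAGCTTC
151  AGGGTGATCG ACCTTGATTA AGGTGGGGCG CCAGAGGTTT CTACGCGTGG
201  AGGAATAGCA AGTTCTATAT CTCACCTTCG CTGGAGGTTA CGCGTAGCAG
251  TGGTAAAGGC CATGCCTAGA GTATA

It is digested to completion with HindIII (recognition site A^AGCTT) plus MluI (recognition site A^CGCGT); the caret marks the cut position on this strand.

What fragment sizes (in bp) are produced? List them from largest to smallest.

HindIII sites (AAGCTT) start at positions 18, 117, 144.
HindIII cuts after the first base of each site, so after positions 18, 117, 144.
MluI sites (ACGCGT) start at positions 193, 240.
MluI cuts after the first base of each site, so after positions 193, 240.
Combined cut positions: 18, 117, 144, 193, 240.
Linear molecule, 5 cuts → 6 fragments:
  1–18 → 18 bp
  19–117 → 99 bp
  118–144 → 27 bp
  145–193 → 49 bp
  194–240 → 47 bp
  241–275 → 35 bp
Sorted largest to smallest: 99, 49, 47, 35, 27, 18 bp.

99, 49, 47, 35, 27, 18 bp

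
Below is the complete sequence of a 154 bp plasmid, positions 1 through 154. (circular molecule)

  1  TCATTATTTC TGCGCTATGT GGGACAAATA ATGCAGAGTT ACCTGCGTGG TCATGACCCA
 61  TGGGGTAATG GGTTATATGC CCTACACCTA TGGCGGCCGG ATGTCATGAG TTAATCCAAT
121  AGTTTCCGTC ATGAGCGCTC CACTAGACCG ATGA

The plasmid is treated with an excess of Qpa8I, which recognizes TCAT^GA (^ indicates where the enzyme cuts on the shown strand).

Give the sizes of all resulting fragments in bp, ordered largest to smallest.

76, 53, 25 bp

Qpa8I sites (TCATGA) start at positions 51, 104, 129.
Qpa8I cuts after base 4 of each site, so after positions 54, 107, 132.
Circular molecule, 3 cuts → 3 fragments:
  55–107 → 53 bp
  108–132 → 25 bp
  133–154 then 1–54 → 22 + 54 = 76 bp
Sorted largest to smallest: 76, 53, 25 bp.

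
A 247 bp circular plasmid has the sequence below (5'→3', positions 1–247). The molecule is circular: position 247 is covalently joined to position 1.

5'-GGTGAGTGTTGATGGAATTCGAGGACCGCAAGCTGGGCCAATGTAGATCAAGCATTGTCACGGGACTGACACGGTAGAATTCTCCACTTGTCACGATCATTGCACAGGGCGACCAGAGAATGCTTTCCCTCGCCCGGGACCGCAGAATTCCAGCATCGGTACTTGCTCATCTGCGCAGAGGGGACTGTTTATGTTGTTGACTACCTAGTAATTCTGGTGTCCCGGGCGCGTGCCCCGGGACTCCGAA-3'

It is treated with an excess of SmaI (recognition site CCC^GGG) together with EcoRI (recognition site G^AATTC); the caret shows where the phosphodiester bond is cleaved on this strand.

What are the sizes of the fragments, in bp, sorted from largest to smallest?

SmaI sites (CCCGGG) start at positions 133, 221, 234.
SmaI cuts after base 3 of each site, so after positions 135, 223, 236.
EcoRI sites (GAATTC) start at positions 15, 77, 145.
EcoRI cuts after the first base of each site, so after positions 15, 77, 145.
Combined cut positions: 15, 77, 135, 145, 223, 236.
Circular molecule, 6 cuts → 6 fragments:
  16–77 → 62 bp
  78–135 → 58 bp
  136–145 → 10 bp
  146–223 → 78 bp
  224–236 → 13 bp
  237–247 then 1–15 → 11 + 15 = 26 bp
Sorted largest to smallest: 78, 62, 58, 26, 13, 10 bp.

78, 62, 58, 26, 13, 10 bp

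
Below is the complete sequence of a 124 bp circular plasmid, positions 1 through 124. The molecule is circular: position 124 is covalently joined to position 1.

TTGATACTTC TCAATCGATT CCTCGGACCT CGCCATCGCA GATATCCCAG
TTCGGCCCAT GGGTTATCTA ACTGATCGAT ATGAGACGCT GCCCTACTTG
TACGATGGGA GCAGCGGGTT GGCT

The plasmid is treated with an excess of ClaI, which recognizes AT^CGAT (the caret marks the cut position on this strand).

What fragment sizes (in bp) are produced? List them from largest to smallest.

63, 61 bp

ClaI sites (ATCGAT) start at positions 14, 75.
ClaI cuts after base 2 of each site, so after positions 15, 76.
Circular molecule, 2 cuts → 2 fragments:
  16–76 → 61 bp
  77–124 then 1–15 → 48 + 15 = 63 bp
Sorted largest to smallest: 63, 61 bp.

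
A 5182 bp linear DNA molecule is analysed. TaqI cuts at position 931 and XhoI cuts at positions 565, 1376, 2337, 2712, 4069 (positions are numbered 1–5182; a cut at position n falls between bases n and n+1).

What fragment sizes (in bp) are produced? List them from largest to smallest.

Combined cut positions (sorted): 565, 931, 1376, 2337, 2712, 4069.
Linear molecule, 6 cuts → 7 fragments:
  565 − 0 = 565 bp
  931 − 565 = 366 bp
  1376 − 931 = 445 bp
  2337 − 1376 = 961 bp
  2712 − 2337 = 375 bp
  4069 − 2712 = 1357 bp
  5182 − 4069 = 1113 bp
Sorted largest to smallest: 1357, 1113, 961, 565, 445, 375, 366 bp.

1357, 1113, 961, 565, 445, 375, 366 bp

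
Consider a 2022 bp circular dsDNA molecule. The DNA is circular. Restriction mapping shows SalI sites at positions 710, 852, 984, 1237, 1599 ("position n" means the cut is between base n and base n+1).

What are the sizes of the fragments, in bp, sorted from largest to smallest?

1133, 362, 253, 142, 132 bp

Circular molecule, 5 cuts → 5 fragments:
  852 − 710 = 142 bp
  984 − 852 = 132 bp
  1237 − 984 = 253 bp
  1599 − 1237 = 362 bp
  wrap: 2022 − 1599 + 710 = 1133 bp
Sorted largest to smallest: 1133, 362, 253, 142, 132 bp.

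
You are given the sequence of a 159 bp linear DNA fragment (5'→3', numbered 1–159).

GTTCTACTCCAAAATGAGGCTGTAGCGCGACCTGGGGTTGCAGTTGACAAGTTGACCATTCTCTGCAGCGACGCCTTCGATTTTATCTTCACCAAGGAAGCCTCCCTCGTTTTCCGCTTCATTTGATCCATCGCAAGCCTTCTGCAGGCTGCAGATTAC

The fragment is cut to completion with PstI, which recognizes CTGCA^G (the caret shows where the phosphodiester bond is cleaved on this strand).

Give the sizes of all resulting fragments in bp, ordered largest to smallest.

PstI sites (CTGCAG) start at positions 63, 142, 149.
PstI cuts after base 5 of each site (before the last base), so after positions 67, 146, 153.
Linear molecule, 3 cuts → 4 fragments:
  1–67 → 67 bp
  68–146 → 79 bp
  147–153 → 7 bp
  154–159 → 6 bp
Sorted largest to smallest: 79, 67, 7, 6 bp.

79, 67, 7, 6 bp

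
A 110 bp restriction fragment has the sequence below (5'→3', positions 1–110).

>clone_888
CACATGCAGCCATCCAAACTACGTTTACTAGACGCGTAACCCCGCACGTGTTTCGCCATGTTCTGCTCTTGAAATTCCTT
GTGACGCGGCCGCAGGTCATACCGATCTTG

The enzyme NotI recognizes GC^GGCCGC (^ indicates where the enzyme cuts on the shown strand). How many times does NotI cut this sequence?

GCGGCCGC occurs starting at position 86.
NotI cuts at 1 site.

1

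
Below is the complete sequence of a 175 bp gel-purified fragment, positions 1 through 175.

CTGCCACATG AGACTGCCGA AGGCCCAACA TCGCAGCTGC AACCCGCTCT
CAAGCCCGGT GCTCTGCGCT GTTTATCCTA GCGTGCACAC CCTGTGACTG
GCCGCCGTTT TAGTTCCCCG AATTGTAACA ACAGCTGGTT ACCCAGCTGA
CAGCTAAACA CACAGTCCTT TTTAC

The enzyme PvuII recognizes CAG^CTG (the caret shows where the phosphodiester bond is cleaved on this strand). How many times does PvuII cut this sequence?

CAGCTG occurs starting at positions 34, 132, 144.
PvuII cuts at 3 sites.

3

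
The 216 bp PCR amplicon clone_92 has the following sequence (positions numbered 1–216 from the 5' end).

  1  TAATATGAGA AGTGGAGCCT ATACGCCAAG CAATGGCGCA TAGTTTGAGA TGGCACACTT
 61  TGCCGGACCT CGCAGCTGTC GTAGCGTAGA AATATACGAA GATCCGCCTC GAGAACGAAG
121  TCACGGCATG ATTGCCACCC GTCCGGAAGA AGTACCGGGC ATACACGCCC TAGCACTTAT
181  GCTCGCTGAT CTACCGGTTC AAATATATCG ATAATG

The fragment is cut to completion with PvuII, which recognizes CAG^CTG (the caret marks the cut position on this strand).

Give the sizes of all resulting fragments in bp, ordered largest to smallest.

The PvuII site (CAGCTG) starts at position 73.
PvuII cuts after base 3 of each site, so after position 75.
Linear molecule, 1 cut → 2 fragments:
  1–75 → 75 bp
  76–216 → 141 bp
Sorted largest to smallest: 141, 75 bp.

141, 75 bp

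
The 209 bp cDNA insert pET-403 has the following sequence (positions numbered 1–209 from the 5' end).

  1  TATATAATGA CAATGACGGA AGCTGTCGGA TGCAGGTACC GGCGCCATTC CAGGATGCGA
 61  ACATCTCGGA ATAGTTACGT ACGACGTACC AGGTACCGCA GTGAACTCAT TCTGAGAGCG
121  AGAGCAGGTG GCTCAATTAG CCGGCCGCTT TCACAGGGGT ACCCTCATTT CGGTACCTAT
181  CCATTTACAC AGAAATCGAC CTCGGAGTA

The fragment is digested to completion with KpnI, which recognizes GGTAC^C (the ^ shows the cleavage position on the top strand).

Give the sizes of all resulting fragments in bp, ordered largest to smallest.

66, 57, 39, 33, 14 bp

KpnI sites (GGTACC) start at positions 35, 92, 158, 172.
KpnI cuts after base 5 of each site (before the last base), so after positions 39, 96, 162, 176.
Linear molecule, 4 cuts → 5 fragments:
  1–39 → 39 bp
  40–96 → 57 bp
  97–162 → 66 bp
  163–176 → 14 bp
  177–209 → 33 bp
Sorted largest to smallest: 66, 57, 39, 33, 14 bp.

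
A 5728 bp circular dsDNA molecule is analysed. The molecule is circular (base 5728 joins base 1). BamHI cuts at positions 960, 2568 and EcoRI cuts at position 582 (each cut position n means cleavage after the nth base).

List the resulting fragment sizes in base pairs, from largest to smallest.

Combined cut positions (sorted): 582, 960, 2568.
Circular molecule, 3 cuts → 3 fragments:
  960 − 582 = 378 bp
  2568 − 960 = 1608 bp
  wrap: 5728 − 2568 + 582 = 3742 bp
Sorted largest to smallest: 3742, 1608, 378 bp.

3742, 1608, 378 bp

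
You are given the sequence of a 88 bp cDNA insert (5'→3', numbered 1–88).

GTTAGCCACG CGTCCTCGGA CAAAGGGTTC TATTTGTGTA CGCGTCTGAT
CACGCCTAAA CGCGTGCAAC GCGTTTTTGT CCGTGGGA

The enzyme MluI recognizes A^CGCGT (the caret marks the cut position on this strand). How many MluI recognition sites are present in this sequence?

ACGCGT occurs starting at positions 8, 40, 60, 69.
MluI cuts at 4 sites.

4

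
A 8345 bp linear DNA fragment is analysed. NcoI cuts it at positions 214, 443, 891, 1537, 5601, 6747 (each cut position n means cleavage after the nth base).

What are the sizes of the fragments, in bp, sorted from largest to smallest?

Linear molecule, 6 cuts → 7 fragments:
  214 − 0 = 214 bp
  443 − 214 = 229 bp
  891 − 443 = 448 bp
  1537 − 891 = 646 bp
  5601 − 1537 = 4064 bp
  6747 − 5601 = 1146 bp
  8345 − 6747 = 1598 bp
Sorted largest to smallest: 4064, 1598, 1146, 646, 448, 229, 214 bp.

4064, 1598, 1146, 646, 448, 229, 214 bp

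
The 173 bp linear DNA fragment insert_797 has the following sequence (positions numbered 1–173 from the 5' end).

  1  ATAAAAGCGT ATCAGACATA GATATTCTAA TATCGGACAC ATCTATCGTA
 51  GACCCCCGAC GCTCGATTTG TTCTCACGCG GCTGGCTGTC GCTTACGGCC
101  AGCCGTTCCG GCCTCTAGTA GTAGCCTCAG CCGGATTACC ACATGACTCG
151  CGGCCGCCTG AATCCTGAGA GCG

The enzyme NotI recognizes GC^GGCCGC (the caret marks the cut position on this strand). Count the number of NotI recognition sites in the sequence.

1

GCGGCCGC occurs starting at position 150.
NotI cuts at 1 site.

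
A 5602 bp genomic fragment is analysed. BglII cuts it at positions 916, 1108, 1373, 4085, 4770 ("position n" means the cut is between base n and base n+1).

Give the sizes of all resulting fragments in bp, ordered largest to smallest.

Linear molecule, 5 cuts → 6 fragments:
  916 − 0 = 916 bp
  1108 − 916 = 192 bp
  1373 − 1108 = 265 bp
  4085 − 1373 = 2712 bp
  4770 − 4085 = 685 bp
  5602 − 4770 = 832 bp
Sorted largest to smallest: 2712, 916, 832, 685, 265, 192 bp.

2712, 916, 832, 685, 265, 192 bp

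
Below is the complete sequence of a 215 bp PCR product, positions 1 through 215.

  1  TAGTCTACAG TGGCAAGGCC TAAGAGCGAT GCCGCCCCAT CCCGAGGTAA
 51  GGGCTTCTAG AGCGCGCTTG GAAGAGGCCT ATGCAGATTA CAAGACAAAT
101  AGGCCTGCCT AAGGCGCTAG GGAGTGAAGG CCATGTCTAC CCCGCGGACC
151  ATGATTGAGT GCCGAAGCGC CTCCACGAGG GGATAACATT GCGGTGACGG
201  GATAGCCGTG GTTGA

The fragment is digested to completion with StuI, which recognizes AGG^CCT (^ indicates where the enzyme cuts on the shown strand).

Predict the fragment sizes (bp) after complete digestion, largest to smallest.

112, 59, 26, 18 bp

StuI sites (AGGCCT) start at positions 16, 75, 101.
StuI cuts after base 3 of each site, so after positions 18, 77, 103.
Linear molecule, 3 cuts → 4 fragments:
  1–18 → 18 bp
  19–77 → 59 bp
  78–103 → 26 bp
  104–215 → 112 bp
Sorted largest to smallest: 112, 59, 26, 18 bp.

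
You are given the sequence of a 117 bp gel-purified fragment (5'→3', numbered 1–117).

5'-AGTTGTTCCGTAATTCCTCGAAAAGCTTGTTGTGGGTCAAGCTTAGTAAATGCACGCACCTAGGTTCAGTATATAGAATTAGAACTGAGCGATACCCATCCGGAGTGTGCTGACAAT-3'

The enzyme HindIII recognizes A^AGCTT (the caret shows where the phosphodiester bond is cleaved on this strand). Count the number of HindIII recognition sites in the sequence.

2

AAGCTT occurs starting at positions 23, 39.
HindIII cuts at 2 sites.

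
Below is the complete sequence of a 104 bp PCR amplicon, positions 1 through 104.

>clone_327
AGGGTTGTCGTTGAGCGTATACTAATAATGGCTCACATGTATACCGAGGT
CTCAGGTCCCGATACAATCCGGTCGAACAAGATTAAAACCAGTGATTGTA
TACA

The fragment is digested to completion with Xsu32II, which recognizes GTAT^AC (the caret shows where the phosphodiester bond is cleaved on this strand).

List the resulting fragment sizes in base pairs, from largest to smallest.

Xsu32II sites (GTATAC) start at positions 17, 39, 98.
Xsu32II cuts after base 4 of each site, so after positions 20, 42, 101.
Linear molecule, 3 cuts → 4 fragments:
  1–20 → 20 bp
  21–42 → 22 bp
  43–101 → 59 bp
  102–104 → 3 bp
Sorted largest to smallest: 59, 22, 20, 3 bp.

59, 22, 20, 3 bp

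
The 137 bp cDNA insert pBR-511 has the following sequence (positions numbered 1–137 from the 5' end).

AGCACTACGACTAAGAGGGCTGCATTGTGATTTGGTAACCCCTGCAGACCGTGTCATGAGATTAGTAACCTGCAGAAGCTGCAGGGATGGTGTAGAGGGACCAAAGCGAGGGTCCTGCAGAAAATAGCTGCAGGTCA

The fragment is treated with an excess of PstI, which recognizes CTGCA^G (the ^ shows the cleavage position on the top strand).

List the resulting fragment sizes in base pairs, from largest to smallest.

PstI sites (CTGCAG) start at positions 42, 70, 79, 115, 128.
PstI cuts after base 5 of each site (before the last base), so after positions 46, 74, 83, 119, 132.
Linear molecule, 5 cuts → 6 fragments:
  1–46 → 46 bp
  47–74 → 28 bp
  75–83 → 9 bp
  84–119 → 36 bp
  120–132 → 13 bp
  133–137 → 5 bp
Sorted largest to smallest: 46, 36, 28, 13, 9, 5 bp.

46, 36, 28, 13, 9, 5 bp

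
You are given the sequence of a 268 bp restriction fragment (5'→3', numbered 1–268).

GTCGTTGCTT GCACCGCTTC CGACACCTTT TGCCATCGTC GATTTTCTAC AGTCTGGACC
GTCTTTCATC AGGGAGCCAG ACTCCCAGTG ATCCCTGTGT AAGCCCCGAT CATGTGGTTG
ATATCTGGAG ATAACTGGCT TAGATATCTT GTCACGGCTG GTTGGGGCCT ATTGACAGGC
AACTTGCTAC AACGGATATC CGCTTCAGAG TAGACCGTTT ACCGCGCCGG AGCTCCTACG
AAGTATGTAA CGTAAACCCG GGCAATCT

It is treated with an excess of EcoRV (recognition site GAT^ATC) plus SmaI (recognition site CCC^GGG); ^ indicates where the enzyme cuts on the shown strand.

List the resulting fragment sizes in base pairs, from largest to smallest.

EcoRV sites (GATATC) start at positions 120, 143, 195.
EcoRV cuts after base 3 of each site, so after positions 122, 145, 197.
The SmaI site (CCCGGG) starts at position 257.
SmaI cuts after base 3 of each site, so after position 259.
Combined cut positions: 122, 145, 197, 259.
Linear molecule, 4 cuts → 5 fragments:
  1–122 → 122 bp
  123–145 → 23 bp
  146–197 → 52 bp
  198–259 → 62 bp
  260–268 → 9 bp
Sorted largest to smallest: 122, 62, 52, 23, 9 bp.

122, 62, 52, 23, 9 bp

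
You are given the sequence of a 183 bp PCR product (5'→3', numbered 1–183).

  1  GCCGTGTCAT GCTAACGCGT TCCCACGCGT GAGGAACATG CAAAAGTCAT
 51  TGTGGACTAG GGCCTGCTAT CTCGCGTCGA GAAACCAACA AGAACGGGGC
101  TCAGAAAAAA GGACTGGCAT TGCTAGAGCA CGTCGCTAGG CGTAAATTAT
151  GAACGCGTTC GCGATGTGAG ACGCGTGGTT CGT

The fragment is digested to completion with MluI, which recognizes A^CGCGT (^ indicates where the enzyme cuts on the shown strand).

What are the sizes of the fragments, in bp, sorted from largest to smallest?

128, 18, 15, 12, 10 bp

MluI sites (ACGCGT) start at positions 15, 25, 153, 171.
MluI cuts after the first base of each site, so after positions 15, 25, 153, 171.
Linear molecule, 4 cuts → 5 fragments:
  1–15 → 15 bp
  16–25 → 10 bp
  26–153 → 128 bp
  154–171 → 18 bp
  172–183 → 12 bp
Sorted largest to smallest: 128, 18, 15, 12, 10 bp.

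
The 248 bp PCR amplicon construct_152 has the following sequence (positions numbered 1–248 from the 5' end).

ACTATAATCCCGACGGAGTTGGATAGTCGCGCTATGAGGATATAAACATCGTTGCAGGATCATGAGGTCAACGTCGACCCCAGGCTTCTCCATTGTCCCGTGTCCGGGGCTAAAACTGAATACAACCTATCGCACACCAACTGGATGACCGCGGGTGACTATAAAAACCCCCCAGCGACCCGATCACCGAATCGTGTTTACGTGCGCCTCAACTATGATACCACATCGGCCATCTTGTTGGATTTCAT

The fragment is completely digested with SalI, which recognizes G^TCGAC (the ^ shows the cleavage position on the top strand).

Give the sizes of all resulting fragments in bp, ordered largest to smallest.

175, 73 bp

The SalI site (GTCGAC) starts at position 73.
SalI cuts after the first base of each site, so after position 73.
Linear molecule, 1 cut → 2 fragments:
  1–73 → 73 bp
  74–248 → 175 bp
Sorted largest to smallest: 175, 73 bp.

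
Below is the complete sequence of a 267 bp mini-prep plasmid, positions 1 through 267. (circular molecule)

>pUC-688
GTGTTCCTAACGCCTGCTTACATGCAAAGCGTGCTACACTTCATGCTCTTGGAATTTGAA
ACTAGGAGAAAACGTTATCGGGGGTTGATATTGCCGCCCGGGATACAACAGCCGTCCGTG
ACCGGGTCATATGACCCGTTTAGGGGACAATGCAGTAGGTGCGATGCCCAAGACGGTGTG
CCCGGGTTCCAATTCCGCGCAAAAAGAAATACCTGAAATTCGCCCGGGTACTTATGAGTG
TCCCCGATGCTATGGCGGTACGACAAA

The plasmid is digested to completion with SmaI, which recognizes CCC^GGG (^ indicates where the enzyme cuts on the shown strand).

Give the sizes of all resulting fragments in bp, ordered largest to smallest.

141, 84, 42 bp

SmaI sites (CCCGGG) start at positions 97, 181, 223.
SmaI cuts after base 3 of each site, so after positions 99, 183, 225.
Circular molecule, 3 cuts → 3 fragments:
  100–183 → 84 bp
  184–225 → 42 bp
  226–267 then 1–99 → 42 + 99 = 141 bp
Sorted largest to smallest: 141, 84, 42 bp.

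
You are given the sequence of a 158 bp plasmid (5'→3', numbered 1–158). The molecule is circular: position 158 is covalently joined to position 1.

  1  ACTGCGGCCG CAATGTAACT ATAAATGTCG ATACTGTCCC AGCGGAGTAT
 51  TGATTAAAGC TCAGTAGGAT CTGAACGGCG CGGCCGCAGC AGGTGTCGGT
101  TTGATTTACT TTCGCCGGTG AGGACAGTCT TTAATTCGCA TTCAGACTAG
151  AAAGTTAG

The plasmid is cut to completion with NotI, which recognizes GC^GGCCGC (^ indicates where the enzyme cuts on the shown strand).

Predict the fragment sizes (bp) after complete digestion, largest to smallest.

NotI sites (GCGGCCGC) start at positions 4, 80.
NotI cuts after base 2 of each site, so after positions 5, 81.
Circular molecule, 2 cuts → 2 fragments:
  6–81 → 76 bp
  82–158 then 1–5 → 77 + 5 = 82 bp
Sorted largest to smallest: 82, 76 bp.

82, 76 bp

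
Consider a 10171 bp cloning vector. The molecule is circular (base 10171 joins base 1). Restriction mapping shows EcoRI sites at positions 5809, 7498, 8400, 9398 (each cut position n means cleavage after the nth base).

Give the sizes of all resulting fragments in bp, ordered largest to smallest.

6582, 1689, 998, 902 bp

Circular molecule, 4 cuts → 4 fragments:
  7498 − 5809 = 1689 bp
  8400 − 7498 = 902 bp
  9398 − 8400 = 998 bp
  wrap: 10171 − 9398 + 5809 = 6582 bp
Sorted largest to smallest: 6582, 1689, 998, 902 bp.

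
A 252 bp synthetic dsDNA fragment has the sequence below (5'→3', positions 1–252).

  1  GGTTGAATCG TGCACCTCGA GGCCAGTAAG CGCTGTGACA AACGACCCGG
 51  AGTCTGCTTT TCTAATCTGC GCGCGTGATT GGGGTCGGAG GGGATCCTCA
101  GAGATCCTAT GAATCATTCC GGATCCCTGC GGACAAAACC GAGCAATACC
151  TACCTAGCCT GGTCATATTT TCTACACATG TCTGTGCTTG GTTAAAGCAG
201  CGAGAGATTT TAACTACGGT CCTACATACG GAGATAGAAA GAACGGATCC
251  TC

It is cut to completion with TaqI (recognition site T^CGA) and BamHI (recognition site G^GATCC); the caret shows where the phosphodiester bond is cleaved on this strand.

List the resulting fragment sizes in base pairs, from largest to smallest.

124, 75, 29, 17, 7 bp

The TaqI site (TCGA) starts at position 17.
TaqI cuts after the first base of each site, so after position 17.
BamHI sites (GGATCC) start at positions 92, 121, 245.
BamHI cuts after the first base of each site, so after positions 92, 121, 245.
Combined cut positions: 17, 92, 121, 245.
Linear molecule, 4 cuts → 5 fragments:
  1–17 → 17 bp
  18–92 → 75 bp
  93–121 → 29 bp
  122–245 → 124 bp
  246–252 → 7 bp
Sorted largest to smallest: 124, 75, 29, 17, 7 bp.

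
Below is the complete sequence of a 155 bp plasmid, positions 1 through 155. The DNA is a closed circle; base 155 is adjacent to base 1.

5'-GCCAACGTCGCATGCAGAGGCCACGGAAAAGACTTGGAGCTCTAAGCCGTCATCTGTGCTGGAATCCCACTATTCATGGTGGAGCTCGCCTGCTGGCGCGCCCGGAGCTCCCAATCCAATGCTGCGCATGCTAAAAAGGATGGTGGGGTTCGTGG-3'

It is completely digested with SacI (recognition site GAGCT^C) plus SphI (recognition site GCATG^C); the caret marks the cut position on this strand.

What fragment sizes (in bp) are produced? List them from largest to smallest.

SacI sites (GAGCTC) start at positions 37, 82, 105.
SacI cuts after base 5 of each site (before the last base), so after positions 41, 86, 109.
SphI sites (GCATGC) start at positions 10, 126.
SphI cuts after base 5 of each site (before the last base), so after positions 14, 130.
Combined cut positions: 14, 41, 86, 109, 130.
Circular molecule, 5 cuts → 5 fragments:
  15–41 → 27 bp
  42–86 → 45 bp
  87–109 → 23 bp
  110–130 → 21 bp
  131–155 then 1–14 → 25 + 14 = 39 bp
Sorted largest to smallest: 45, 39, 27, 23, 21 bp.

45, 39, 27, 23, 21 bp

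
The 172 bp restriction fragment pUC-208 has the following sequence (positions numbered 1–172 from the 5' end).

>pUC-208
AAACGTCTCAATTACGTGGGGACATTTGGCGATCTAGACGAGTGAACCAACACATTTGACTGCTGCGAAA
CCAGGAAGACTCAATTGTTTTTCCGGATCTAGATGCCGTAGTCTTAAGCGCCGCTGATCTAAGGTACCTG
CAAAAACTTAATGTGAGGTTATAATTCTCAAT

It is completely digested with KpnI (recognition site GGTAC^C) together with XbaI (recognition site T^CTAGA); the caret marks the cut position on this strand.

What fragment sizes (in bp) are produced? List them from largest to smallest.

The KpnI site (GGTACC) starts at position 133.
KpnI cuts after base 5 of each site (before the last base), so after position 137.
XbaI sites (TCTAGA) start at positions 33, 98.
XbaI cuts after the first base of each site, so after positions 33, 98.
Combined cut positions: 33, 98, 137.
Linear molecule, 3 cuts → 4 fragments:
  1–33 → 33 bp
  34–98 → 65 bp
  99–137 → 39 bp
  138–172 → 35 bp
Sorted largest to smallest: 65, 39, 35, 33 bp.

65, 39, 35, 33 bp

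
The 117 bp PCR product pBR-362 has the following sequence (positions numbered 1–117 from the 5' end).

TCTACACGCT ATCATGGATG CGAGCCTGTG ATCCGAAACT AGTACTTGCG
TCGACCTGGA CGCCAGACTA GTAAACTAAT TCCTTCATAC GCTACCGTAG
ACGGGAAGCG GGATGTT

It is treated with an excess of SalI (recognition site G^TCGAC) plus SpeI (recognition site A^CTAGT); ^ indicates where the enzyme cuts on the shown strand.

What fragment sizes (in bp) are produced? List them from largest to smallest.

The SalI site (GTCGAC) starts at position 50.
SalI cuts after the first base of each site, so after position 50.
SpeI sites (ACTAGT) start at positions 38, 67.
SpeI cuts after the first base of each site, so after positions 38, 67.
Combined cut positions: 38, 50, 67.
Linear molecule, 3 cuts → 4 fragments:
  1–38 → 38 bp
  39–50 → 12 bp
  51–67 → 17 bp
  68–117 → 50 bp
Sorted largest to smallest: 50, 38, 17, 12 bp.

50, 38, 17, 12 bp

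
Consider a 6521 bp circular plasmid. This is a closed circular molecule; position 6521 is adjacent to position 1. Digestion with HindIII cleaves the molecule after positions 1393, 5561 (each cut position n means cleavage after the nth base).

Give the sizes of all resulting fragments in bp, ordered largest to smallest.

Circular molecule, 2 cuts → 2 fragments:
  5561 − 1393 = 4168 bp
  wrap: 6521 − 5561 + 1393 = 2353 bp
Sorted largest to smallest: 4168, 2353 bp.

4168, 2353 bp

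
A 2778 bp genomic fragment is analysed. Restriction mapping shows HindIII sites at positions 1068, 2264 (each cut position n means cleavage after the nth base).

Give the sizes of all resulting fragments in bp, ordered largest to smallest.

Linear molecule, 2 cuts → 3 fragments:
  1068 − 0 = 1068 bp
  2264 − 1068 = 1196 bp
  2778 − 2264 = 514 bp
Sorted largest to smallest: 1196, 1068, 514 bp.

1196, 1068, 514 bp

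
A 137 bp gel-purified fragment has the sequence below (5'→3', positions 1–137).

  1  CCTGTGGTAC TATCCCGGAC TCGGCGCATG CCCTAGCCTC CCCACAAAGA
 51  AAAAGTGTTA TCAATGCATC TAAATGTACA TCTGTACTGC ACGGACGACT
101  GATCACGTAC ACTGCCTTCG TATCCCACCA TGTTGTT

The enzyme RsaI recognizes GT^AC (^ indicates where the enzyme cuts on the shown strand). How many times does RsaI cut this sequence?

GTAC occurs starting at positions 7, 76, 84, 107.
RsaI cuts at 4 sites.

4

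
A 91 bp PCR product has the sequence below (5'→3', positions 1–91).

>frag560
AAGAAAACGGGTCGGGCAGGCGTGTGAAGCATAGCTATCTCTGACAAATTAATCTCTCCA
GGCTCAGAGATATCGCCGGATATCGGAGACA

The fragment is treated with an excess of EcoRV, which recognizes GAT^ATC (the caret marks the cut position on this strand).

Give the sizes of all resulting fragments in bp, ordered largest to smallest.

EcoRV sites (GATATC) start at positions 69, 79.
EcoRV cuts after base 3 of each site, so after positions 71, 81.
Linear molecule, 2 cuts → 3 fragments:
  1–71 → 71 bp
  72–81 → 10 bp
  82–91 → 10 bp
Sorted largest to smallest: 71, 10, 10 bp.

71, 10, 10 bp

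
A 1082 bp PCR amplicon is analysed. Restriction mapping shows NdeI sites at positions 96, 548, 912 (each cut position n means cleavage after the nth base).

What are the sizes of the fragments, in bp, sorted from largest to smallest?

Linear molecule, 3 cuts → 4 fragments:
  96 − 0 = 96 bp
  548 − 96 = 452 bp
  912 − 548 = 364 bp
  1082 − 912 = 170 bp
Sorted largest to smallest: 452, 364, 170, 96 bp.

452, 364, 170, 96 bp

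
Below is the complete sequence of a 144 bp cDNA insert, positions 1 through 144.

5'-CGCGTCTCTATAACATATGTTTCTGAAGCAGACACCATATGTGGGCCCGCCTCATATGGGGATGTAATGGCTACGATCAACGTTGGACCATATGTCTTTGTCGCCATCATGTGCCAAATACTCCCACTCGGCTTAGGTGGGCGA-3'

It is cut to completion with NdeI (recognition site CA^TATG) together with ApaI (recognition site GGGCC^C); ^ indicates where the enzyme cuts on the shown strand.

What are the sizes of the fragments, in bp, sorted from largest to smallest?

54, 36, 22, 15, 10, 7 bp

NdeI sites (CATATG) start at positions 14, 36, 53, 89.
NdeI cuts after base 2 of each site, so after positions 15, 37, 54, 90.
The ApaI site (GGGCCC) starts at position 43.
ApaI cuts after base 5 of each site (before the last base), so after position 47.
Combined cut positions: 15, 37, 47, 54, 90.
Linear molecule, 5 cuts → 6 fragments:
  1–15 → 15 bp
  16–37 → 22 bp
  38–47 → 10 bp
  48–54 → 7 bp
  55–90 → 36 bp
  91–144 → 54 bp
Sorted largest to smallest: 54, 36, 22, 15, 10, 7 bp.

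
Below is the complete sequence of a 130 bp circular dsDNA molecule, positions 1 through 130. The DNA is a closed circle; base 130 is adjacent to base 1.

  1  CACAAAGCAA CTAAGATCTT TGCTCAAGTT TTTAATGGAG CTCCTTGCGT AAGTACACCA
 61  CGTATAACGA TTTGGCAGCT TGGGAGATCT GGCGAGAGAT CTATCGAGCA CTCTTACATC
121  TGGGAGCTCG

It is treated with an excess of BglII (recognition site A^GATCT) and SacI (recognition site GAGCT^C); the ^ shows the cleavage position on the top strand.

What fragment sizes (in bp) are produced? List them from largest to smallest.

43, 31, 28, 16, 12 bp

BglII sites (AGATCT) start at positions 14, 85, 97.
BglII cuts after the first base of each site, so after positions 14, 85, 97.
SacI sites (GAGCTC) start at positions 38, 124.
SacI cuts after base 5 of each site (before the last base), so after positions 42, 128.
Combined cut positions: 14, 42, 85, 97, 128.
Circular molecule, 5 cuts → 5 fragments:
  15–42 → 28 bp
  43–85 → 43 bp
  86–97 → 12 bp
  98–128 → 31 bp
  129–130 then 1–14 → 2 + 14 = 16 bp
Sorted largest to smallest: 43, 31, 28, 16, 12 bp.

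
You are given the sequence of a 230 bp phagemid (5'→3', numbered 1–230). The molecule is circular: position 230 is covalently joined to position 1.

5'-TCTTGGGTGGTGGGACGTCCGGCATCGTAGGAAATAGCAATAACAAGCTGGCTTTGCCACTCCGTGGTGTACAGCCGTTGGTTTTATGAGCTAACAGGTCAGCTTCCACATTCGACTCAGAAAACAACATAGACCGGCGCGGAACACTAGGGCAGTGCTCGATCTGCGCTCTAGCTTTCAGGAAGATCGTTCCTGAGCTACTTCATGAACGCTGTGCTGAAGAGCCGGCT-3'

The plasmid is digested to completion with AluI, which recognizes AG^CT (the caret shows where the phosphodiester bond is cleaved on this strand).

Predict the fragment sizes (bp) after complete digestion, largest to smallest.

AluI sites (AGCT) start at positions 46, 89, 101, 173, 196.
AluI cuts after base 2 of each site, so after positions 47, 90, 102, 174, 197.
Circular molecule, 5 cuts → 5 fragments:
  48–90 → 43 bp
  91–102 → 12 bp
  103–174 → 72 bp
  175–197 → 23 bp
  198–230 then 1–47 → 33 + 47 = 80 bp
Sorted largest to smallest: 80, 72, 43, 23, 12 bp.

80, 72, 43, 23, 12 bp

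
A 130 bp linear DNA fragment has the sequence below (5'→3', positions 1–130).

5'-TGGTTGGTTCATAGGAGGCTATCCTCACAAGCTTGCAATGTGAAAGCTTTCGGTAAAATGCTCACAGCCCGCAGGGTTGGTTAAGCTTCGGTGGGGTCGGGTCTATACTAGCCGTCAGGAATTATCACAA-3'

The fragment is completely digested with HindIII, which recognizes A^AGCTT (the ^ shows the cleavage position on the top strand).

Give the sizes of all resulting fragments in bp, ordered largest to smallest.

47, 39, 29, 15 bp

HindIII sites (AAGCTT) start at positions 29, 44, 83.
HindIII cuts after the first base of each site, so after positions 29, 44, 83.
Linear molecule, 3 cuts → 4 fragments:
  1–29 → 29 bp
  30–44 → 15 bp
  45–83 → 39 bp
  84–130 → 47 bp
Sorted largest to smallest: 47, 39, 29, 15 bp.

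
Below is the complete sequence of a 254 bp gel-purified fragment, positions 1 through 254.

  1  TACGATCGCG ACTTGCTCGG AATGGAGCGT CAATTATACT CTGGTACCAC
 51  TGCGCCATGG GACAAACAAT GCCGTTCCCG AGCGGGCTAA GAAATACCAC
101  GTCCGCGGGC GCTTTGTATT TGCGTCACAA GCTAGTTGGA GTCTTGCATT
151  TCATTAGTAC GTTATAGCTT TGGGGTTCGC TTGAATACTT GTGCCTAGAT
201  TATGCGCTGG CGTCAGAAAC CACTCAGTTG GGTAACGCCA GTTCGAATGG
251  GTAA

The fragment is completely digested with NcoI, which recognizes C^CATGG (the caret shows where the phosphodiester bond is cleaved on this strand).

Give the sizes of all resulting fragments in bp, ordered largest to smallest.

199, 55 bp

The NcoI site (CCATGG) starts at position 55.
NcoI cuts after the first base of each site, so after position 55.
Linear molecule, 1 cut → 2 fragments:
  1–55 → 55 bp
  56–254 → 199 bp
Sorted largest to smallest: 199, 55 bp.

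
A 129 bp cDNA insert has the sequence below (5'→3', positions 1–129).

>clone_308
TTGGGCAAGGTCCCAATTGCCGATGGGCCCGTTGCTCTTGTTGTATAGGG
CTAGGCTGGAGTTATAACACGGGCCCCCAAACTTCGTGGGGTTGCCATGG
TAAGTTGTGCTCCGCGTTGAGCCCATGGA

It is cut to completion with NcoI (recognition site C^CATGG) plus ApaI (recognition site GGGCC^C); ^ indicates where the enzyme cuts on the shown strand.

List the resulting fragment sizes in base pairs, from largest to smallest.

46, 29, 28, 20, 6 bp

NcoI sites (CCATGG) start at positions 95, 123.
NcoI cuts after the first base of each site, so after positions 95, 123.
ApaI sites (GGGCCC) start at positions 25, 71.
ApaI cuts after base 5 of each site (before the last base), so after positions 29, 75.
Combined cut positions: 29, 75, 95, 123.
Linear molecule, 4 cuts → 5 fragments:
  1–29 → 29 bp
  30–75 → 46 bp
  76–95 → 20 bp
  96–123 → 28 bp
  124–129 → 6 bp
Sorted largest to smallest: 46, 29, 28, 20, 6 bp.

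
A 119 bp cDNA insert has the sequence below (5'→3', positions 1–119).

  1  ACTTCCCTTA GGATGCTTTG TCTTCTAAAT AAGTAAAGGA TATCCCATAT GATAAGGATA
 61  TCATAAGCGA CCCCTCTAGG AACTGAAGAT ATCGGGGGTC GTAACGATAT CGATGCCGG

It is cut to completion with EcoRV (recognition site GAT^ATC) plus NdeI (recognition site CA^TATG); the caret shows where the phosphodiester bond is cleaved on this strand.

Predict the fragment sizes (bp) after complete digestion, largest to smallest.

EcoRV sites (GATATC) start at positions 39, 57, 88, 106.
EcoRV cuts after base 3 of each site, so after positions 41, 59, 90, 108.
The NdeI site (CATATG) starts at position 46.
NdeI cuts after base 2 of each site, so after position 47.
Combined cut positions: 41, 47, 59, 90, 108.
Linear molecule, 5 cuts → 6 fragments:
  1–41 → 41 bp
  42–47 → 6 bp
  48–59 → 12 bp
  60–90 → 31 bp
  91–108 → 18 bp
  109–119 → 11 bp
Sorted largest to smallest: 41, 31, 18, 12, 11, 6 bp.

41, 31, 18, 12, 11, 6 bp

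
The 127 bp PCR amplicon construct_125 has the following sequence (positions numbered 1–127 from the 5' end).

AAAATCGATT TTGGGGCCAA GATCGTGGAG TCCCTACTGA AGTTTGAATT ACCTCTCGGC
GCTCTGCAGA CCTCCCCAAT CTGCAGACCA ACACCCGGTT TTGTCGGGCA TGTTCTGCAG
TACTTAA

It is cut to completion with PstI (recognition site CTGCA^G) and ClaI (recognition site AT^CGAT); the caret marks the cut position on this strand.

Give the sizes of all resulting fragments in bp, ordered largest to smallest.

PstI sites (CTGCAG) start at positions 64, 81, 115.
PstI cuts after base 5 of each site (before the last base), so after positions 68, 85, 119.
The ClaI site (ATCGAT) starts at position 4.
ClaI cuts after base 2 of each site, so after position 5.
Combined cut positions: 5, 68, 85, 119.
Linear molecule, 4 cuts → 5 fragments:
  1–5 → 5 bp
  6–68 → 63 bp
  69–85 → 17 bp
  86–119 → 34 bp
  120–127 → 8 bp
Sorted largest to smallest: 63, 34, 17, 8, 5 bp.

63, 34, 17, 8, 5 bp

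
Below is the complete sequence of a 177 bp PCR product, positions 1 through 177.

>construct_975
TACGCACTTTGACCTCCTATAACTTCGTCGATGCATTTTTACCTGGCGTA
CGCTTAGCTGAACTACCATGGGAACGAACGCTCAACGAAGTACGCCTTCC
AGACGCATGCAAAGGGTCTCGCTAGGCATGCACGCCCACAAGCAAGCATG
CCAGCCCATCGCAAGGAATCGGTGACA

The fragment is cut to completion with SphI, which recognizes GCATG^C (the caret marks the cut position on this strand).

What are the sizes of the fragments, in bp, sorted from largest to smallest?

109, 27, 21, 20 bp

SphI sites (GCATGC) start at positions 105, 126, 146.
SphI cuts after base 5 of each site (before the last base), so after positions 109, 130, 150.
Linear molecule, 3 cuts → 4 fragments:
  1–109 → 109 bp
  110–130 → 21 bp
  131–150 → 20 bp
  151–177 → 27 bp
Sorted largest to smallest: 109, 27, 21, 20 bp.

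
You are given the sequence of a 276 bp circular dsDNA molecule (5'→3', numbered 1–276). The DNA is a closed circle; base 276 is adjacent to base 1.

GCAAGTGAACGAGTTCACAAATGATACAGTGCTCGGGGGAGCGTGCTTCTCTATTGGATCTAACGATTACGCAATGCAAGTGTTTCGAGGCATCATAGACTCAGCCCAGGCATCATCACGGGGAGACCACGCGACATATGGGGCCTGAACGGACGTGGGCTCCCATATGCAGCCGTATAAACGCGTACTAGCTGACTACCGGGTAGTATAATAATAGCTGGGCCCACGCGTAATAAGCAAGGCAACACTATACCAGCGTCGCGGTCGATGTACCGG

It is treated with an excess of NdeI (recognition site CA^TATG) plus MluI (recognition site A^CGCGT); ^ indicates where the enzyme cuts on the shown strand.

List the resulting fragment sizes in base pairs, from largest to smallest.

186, 45, 29, 16 bp

NdeI sites (CATATG) start at positions 135, 164.
NdeI cuts after base 2 of each site, so after positions 136, 165.
MluI sites (ACGCGT) start at positions 181, 226.
MluI cuts after the first base of each site, so after positions 181, 226.
Combined cut positions: 136, 165, 181, 226.
Circular molecule, 4 cuts → 4 fragments:
  137–165 → 29 bp
  166–181 → 16 bp
  182–226 → 45 bp
  227–276 then 1–136 → 50 + 136 = 186 bp
Sorted largest to smallest: 186, 45, 29, 16 bp.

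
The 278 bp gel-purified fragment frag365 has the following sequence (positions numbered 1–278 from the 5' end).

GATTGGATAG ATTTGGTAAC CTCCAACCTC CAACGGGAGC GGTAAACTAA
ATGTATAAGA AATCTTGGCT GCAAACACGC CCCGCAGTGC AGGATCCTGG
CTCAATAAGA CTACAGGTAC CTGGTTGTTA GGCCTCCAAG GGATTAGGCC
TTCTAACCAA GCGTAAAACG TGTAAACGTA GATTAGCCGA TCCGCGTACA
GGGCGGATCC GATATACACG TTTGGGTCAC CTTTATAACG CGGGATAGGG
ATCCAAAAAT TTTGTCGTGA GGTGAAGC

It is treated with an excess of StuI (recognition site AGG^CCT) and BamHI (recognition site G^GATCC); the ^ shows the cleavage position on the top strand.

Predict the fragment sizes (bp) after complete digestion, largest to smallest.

StuI sites (AGGCCT) start at positions 130, 146.
StuI cuts after base 3 of each site, so after positions 132, 148.
BamHI sites (GGATCC) start at positions 92, 205, 249.
BamHI cuts after the first base of each site, so after positions 92, 205, 249.
Combined cut positions: 92, 132, 148, 205, 249.
Linear molecule, 5 cuts → 6 fragments:
  1–92 → 92 bp
  93–132 → 40 bp
  133–148 → 16 bp
  149–205 → 57 bp
  206–249 → 44 bp
  250–278 → 29 bp
Sorted largest to smallest: 92, 57, 44, 40, 29, 16 bp.

92, 57, 44, 40, 29, 16 bp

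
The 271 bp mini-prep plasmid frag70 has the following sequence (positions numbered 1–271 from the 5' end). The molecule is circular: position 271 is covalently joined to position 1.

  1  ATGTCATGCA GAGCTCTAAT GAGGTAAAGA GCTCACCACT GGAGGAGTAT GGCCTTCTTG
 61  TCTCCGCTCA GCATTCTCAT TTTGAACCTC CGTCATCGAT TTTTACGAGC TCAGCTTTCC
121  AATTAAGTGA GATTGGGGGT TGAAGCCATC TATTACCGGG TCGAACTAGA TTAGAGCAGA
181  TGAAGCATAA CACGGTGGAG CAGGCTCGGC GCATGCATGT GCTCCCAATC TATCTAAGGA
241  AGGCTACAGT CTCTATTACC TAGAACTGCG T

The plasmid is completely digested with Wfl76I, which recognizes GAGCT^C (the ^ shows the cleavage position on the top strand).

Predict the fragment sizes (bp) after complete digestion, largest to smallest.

175, 78, 18 bp

Wfl76I sites (GAGCTC) start at positions 11, 29, 107.
Wfl76I cuts after base 5 of each site (before the last base), so after positions 15, 33, 111.
Circular molecule, 3 cuts → 3 fragments:
  16–33 → 18 bp
  34–111 → 78 bp
  112–271 then 1–15 → 160 + 15 = 175 bp
Sorted largest to smallest: 175, 78, 18 bp.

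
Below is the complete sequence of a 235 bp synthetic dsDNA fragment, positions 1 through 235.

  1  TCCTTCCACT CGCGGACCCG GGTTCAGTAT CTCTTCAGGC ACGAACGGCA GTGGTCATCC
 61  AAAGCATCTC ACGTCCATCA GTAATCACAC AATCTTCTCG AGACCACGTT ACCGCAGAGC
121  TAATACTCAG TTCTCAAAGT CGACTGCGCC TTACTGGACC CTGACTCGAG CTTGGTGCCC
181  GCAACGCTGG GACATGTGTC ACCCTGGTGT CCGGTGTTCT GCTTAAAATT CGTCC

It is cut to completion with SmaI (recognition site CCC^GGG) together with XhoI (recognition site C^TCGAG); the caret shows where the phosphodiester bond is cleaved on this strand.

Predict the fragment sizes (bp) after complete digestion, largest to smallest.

78, 70, 68, 19 bp

The SmaI site (CCCGGG) starts at position 17.
SmaI cuts after base 3 of each site, so after position 19.
XhoI sites (CTCGAG) start at positions 97, 165.
XhoI cuts after the first base of each site, so after positions 97, 165.
Combined cut positions: 19, 97, 165.
Linear molecule, 3 cuts → 4 fragments:
  1–19 → 19 bp
  20–97 → 78 bp
  98–165 → 68 bp
  166–235 → 70 bp
Sorted largest to smallest: 78, 70, 68, 19 bp.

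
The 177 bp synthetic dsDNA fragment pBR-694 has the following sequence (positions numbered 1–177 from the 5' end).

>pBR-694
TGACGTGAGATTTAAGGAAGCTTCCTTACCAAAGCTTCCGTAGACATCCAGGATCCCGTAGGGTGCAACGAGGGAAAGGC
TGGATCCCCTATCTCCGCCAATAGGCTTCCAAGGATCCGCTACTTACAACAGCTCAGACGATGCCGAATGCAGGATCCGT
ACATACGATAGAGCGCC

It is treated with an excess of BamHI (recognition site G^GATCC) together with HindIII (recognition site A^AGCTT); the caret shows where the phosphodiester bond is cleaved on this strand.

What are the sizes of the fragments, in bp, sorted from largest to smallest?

BamHI sites (GGATCC) start at positions 51, 82, 113, 153.
BamHI cuts after the first base of each site, so after positions 51, 82, 113, 153.
HindIII sites (AAGCTT) start at positions 18, 32.
HindIII cuts after the first base of each site, so after positions 18, 32.
Combined cut positions: 18, 32, 51, 82, 113, 153.
Linear molecule, 6 cuts → 7 fragments:
  1–18 → 18 bp
  19–32 → 14 bp
  33–51 → 19 bp
  52–82 → 31 bp
  83–113 → 31 bp
  114–153 → 40 bp
  154–177 → 24 bp
Sorted largest to smallest: 40, 31, 31, 24, 19, 18, 14 bp.

40, 31, 31, 24, 19, 18, 14 bp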